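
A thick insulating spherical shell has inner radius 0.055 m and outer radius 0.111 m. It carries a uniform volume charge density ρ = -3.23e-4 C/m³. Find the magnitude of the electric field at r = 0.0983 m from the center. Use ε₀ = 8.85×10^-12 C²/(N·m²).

Take a concentric spherical Gaussian surface of radius r = 0.0983 m (within the shell material, 0.055 m < r < 0.111 m).
Only the shell between 0.055 m and r is enclosed: Q_enc = ρ·(4π/3)(r³ − a³) = (-3.23×10^-4)·(4π/3)·((0.0983)³ − (0.055)³) = -1.06×10^-6 C.
By Gauss's law, ∮E·dA = E·4πr² = Q_enc/ε₀.
E = |Q_enc|/(4πε₀r²) = (1.06×10^-6)/(4π·8.85×10^-12·(0.0983)²) = 9.86e5 N/C.

9.86e5 V/m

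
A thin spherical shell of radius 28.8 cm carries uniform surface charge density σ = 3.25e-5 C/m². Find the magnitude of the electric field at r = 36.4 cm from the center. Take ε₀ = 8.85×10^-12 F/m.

By spherical symmetry E is radial; choose a Gaussian sphere of radius r = 36.4 cm (r > 28.8 cm).
The entire shell is enclosed: Q_enc = σ·4πR² = (3.25e-5)·4π·(0.288)² = 3.387×10^-5 C.
By Gauss's law, ∮E·dA = E·4πr² = Q_enc/ε₀.
E = |Q_enc|/(4πε₀r²) = (3.387×10^-5)/(4π·8.85×10^-12·(0.364)²) = 2.30×10^6 N/C.

E = 2.30e6 V/m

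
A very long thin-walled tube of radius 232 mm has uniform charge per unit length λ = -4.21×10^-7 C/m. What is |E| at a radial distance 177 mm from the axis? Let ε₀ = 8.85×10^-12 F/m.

Take a coaxial cylindrical Gaussian surface of radius r = 177 mm and length L (r < 232 mm, inside the shell).
All the surface charge lies outside this cylinder: Q_enc = 0, hence E = 0.

|E| = 0 N/C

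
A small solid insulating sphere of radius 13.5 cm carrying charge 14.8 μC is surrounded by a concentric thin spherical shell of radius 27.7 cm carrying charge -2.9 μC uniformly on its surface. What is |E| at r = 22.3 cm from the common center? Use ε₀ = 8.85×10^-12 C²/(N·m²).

By spherical symmetry E is radial; choose a Gaussian sphere of radius r = 22.3 cm (between the bodies, 13.5 cm < r < 27.7 cm).
The shell at 27.7 cm lies outside the Gaussian surface, so Q_enc = 14.8 μC = 1.48×10^-5 C.
Applying ∮E·dA = Q_enc/ε₀ with Φ = E(4πr²):
E = |Q_enc|/(4πε₀r²) = (1.48×10^-5)/(4π·8.85×10^-12·(0.223)²) = 2.68×10^6 N/C.

E ≈ 2.68×10^6 N/C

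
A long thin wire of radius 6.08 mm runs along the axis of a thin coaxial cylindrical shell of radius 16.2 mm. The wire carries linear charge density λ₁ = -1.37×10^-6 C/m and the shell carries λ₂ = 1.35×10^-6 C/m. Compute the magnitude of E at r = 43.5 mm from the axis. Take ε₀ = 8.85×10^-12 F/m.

E ≈ 8.27×10^3 N/C

By cylindrical symmetry E is radial; use a coaxial Gaussian cylinder of radius 43.5 mm and length L (r > 16.2 mm, enclosing both).
λ_enc = λ₁ + λ₂ = (-1.37×10^-6) + (1.35e-6) = -2.00×10^-8 C/m.
Applying ∮E·dA = Q_enc/ε₀ with the end caps contributing no flux:
E = |λ_enc|/(2πε₀r) = (2.00×10^-8)/(2π·8.85×10^-12·0.0435) = 8.27×10^3 N/C.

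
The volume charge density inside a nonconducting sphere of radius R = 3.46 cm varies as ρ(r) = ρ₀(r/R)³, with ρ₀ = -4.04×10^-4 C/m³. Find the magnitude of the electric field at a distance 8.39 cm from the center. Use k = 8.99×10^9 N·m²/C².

|E| = 4.48×10^4 V/m

Use a concentric Gaussian sphere at r = 8.39 cm (r > R, all charge enclosed).
Q_enc = 4π ∫₀^R ρ₀(r'/R)^3 r'² dr' = 4πρ₀R³/6 = -3.505×10^-8 C.
Gauss's law: E·4πr² = Q_enc/ε₀.
E = k|Q_enc|/r² = (8.99×10^9)(3.505e-8)/(0.0839)² = 4.48e4 N/C.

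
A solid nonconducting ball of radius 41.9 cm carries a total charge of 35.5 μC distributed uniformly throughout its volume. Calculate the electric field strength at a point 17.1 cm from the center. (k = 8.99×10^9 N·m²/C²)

|E| = 7.42e5 V/m

Use a concentric Gaussian sphere at r = 17.1 cm (r < R).
For a uniform sphere the enclosed fraction is (r/R)³, so Q_enc = (35.5 μC)(0.171/0.419)³ = 2.413×10^-6 C.
Since E is radial and uniform over the Gaussian sphere, Φ = E·4πr² = Q_enc/ε₀.
E = k|Q_enc|/r² = (8.99×10^9)(2.413×10^-6)/(0.171)² = 7.42×10^5 N/C.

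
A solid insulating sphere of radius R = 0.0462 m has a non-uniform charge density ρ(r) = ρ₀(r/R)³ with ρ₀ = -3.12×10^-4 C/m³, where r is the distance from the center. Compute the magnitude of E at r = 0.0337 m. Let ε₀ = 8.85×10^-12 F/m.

7.69×10^4 N/C

Use a concentric Gaussian sphere at r = 0.0337 m (r < R).
Q_enc = ∫₀^r ρ(r')·4πr'² dr' = (4πρ₀/R³) ∫₀^r r'^5 dr' = 4πρ₀ r^6/(6·R³) = -9.707×10^-9 C.
Gauss's law: E·4πr² = Q_enc/ε₀.
E = |Q_enc|/(4πε₀r²) = (9.707×10^-9)/(4π·8.85×10^-12·(0.0337)²) = 7.69×10^4 N/C.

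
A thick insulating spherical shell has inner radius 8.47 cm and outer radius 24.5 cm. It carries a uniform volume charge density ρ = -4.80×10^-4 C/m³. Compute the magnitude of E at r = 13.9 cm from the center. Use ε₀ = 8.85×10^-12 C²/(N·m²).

Take a concentric spherical Gaussian surface of radius r = 13.9 cm (within the shell material, 8.47 cm < r < 24.5 cm).
Enclosed charge is the volume from a to r: Q_enc = (4π/3)ρ(r³ − a³) = -4.178e-6 C.
Applying ∮E·dA = Q_enc/ε₀ with Φ = E(4πr²):
E = |Q_enc|/(4πε₀r²) = (4.178×10^-6)/(4π·8.85×10^-12·(0.139)²) = 1.94e6 N/C.

|E| ≈ 1.94×10^6 N/C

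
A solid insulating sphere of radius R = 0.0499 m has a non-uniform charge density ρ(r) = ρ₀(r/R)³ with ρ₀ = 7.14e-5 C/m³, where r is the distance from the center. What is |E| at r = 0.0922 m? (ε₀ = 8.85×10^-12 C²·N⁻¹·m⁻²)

Take a concentric spherical Gaussian surface of radius r = 0.0922 m (r > R, all charge enclosed).
Q_enc = 4π ∫₀^R ρ₀(r'/R)^3 r'² dr' = 4πρ₀R³/6 = 1.858e-8 C.
Gauss's law: E·4πr² = Q_enc/ε₀.
E = |Q_enc|/(4πε₀r²) = (1.858e-8)/(4π·8.85×10^-12·(0.0922)²) = 1.97e4 N/C.

E ≈ 1.97×10^4 V/m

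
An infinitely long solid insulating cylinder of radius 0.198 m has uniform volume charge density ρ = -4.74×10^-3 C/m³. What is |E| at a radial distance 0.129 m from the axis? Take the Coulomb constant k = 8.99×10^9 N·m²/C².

Coaxial Gaussian cylinder, radius r = 0.129 m, length L (r < R).
Enclosed charge per unit length: λ_enc = ρ·πr² = (-4.74×10^-3)π(0.129)² = -2.478×10^-4 C/m.
Applying ∮E·dA = Q_enc/ε₀ with the end caps contributing no flux:
E = 2k|λ_enc|/r = 2(8.99×10^9)(2.478×10^-4)/(0.129) = 3.45×10^7 N/C.

3.45e7 N/C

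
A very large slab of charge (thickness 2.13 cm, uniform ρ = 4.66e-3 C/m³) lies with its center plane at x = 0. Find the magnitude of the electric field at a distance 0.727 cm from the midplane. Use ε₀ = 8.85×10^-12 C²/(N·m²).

By symmetry E is perpendicular to the slab. A Gaussian pillbox from −0.727 cm to +0.727 cm (face area A) lies entirely within the slab.
Q_enc = ρ·(2x)·A and flux = 2EA, so 2EA = 2ρxA/ε₀ ⇒ E = |ρ|x/ε₀.
E = (4.66×10^-3)(0.00727)/(8.85×10^-12) = 3.83×10^6 N/C.

3.83×10^6 N/C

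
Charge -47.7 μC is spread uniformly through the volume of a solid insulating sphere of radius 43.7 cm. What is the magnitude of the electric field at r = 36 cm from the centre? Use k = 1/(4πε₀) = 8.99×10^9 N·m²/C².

|E| = 1.85×10^6 N/C

Use a concentric Gaussian sphere at r = 36 cm (r < R).
Only the charge within r is enclosed: Q_enc = Q·(r/R)³ = (-47.7 μC)·(36 cm/43.7 cm)³ = -2.667×10^-5 C.
Gauss's law: E·4πr² = Q_enc/ε₀.
E = k|Q_enc|/r² = (8.99×10^9)(2.667×10^-5)/(0.36)² = 1.85×10^6 N/C.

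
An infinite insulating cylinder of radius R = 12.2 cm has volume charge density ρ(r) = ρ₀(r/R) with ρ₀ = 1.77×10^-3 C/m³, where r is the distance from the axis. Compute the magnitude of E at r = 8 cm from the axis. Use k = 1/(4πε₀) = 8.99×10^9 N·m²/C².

Coaxial Gaussian cylinder, radius r = 8 cm, length L (r < R).
λ_enc = ∫₀^r ρ(r')·2πr' dr' = (2πρ₀/R)·r^3/3 = 1.556e-5 C/m.
Gauss's law: E·2πrL = λ_enc L/ε₀.
E = 2k|λ_enc|/r = 2(8.99×10^9)(1.556e-5)/(0.08) = 3.50×10^6 N/C.

E = 3.50×10^6 N/C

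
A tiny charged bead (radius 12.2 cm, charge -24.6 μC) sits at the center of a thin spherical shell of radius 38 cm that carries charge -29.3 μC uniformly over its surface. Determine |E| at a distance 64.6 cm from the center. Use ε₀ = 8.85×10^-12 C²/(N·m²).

E = 1.16e6 N/C

Take a concentric spherical Gaussian surface of radius r = 64.6 cm (r > 38 cm, enclosing both).
Q_enc = (-24.6 μC) + (-29.3 μC) = -5.39×10^-5 C.
By Gauss's law, ∮E·dA = E·4πr² = Q_enc/ε₀.
E = |Q_enc|/(4πε₀r²) = (5.39×10^-5)/(4π·8.85×10^-12·(0.646)²) = 1.16e6 N/C.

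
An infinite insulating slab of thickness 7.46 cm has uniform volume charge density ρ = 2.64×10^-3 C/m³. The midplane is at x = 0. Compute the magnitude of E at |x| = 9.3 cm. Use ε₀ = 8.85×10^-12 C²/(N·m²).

1.11×10^7 N/C

The point |x| = 9.3 cm lies outside the slab (half-thickness 0.0373 m). A symmetric pillbox spanning the full slab encloses Q_enc = ρ·d·A.
Flux = 2EA ⇒ E = |ρ|d/(2ε₀), independent of distance outside.
E = (2.64e-3)(0.0746)/(2·8.85×10^-12) = 1.11×10^7 N/C.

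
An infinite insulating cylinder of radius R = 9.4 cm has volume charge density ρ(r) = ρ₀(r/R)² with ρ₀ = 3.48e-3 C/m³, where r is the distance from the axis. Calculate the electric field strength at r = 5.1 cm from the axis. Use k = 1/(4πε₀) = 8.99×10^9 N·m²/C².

Take a coaxial cylindrical Gaussian surface of radius r = 5.1 cm and length L (r < R).
Integrating ρ over the cross-section to radius r: λ_enc = (2πρ₀/R²) ∫₀^r r'^3 dr' = 2πρ₀ r^4/(4·R²) = 4.185×10^-6 C/m.
Since E is radial and uniform over the curved surface, Φ = E·2πrL = Q_enc/ε₀ = λ_enc L/ε₀.
E = 2k|λ_enc|/r = 2(8.99×10^9)(4.185×10^-6)/(0.051) = 1.48×10^6 N/C.

E ≈ 1.48×10^6 N/C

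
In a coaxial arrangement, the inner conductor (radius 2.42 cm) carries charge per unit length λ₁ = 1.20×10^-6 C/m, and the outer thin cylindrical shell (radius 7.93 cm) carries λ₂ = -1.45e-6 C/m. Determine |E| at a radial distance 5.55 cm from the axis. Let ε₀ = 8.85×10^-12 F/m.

3.89×10^5 N/C

By cylindrical symmetry E is radial; use a coaxial Gaussian cylinder of radius 5.55 cm and length L (between the conductors, 2.42 cm < r < 7.93 cm).
The shell at 7.93 cm lies outside the Gaussian surface, so λ_enc = λ₁ = 1.20×10^-6 C/m.
Gauss's law: E·2πrL = λ_enc L/ε₀.
E = |λ_enc|/(2πε₀r) = (1.20×10^-6)/(2π·8.85×10^-12·0.0555) = 3.89×10^5 N/C.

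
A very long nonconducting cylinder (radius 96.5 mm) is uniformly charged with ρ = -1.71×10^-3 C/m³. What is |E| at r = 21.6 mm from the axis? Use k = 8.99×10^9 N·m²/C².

|E| = 2.09×10^6 N/C

Take a coaxial cylindrical Gaussian surface of radius r = 21.6 mm and length L (r < R).
Charge inside radius r per length L is ρ·πr²·L, so λ_enc = ρπr² = -2.506×10^-6 C/m.
By Gauss's law (flux through the curved wall only), E·2πrL = λ_enc L/ε₀.
E = 2k|λ_enc|/r = 2(8.99×10^9)(2.506e-6)/(0.0216) = 2.09×10^6 N/C.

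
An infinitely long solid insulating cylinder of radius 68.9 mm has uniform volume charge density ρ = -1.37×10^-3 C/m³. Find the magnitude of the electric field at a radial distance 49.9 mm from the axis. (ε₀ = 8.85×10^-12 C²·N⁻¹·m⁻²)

Take a coaxial cylindrical Gaussian surface of radius r = 49.9 mm and length L (r < R).
Charge inside radius r per length L is ρ·πr²·L, so λ_enc = ρπr² = -1.072×10^-5 C/m.
Applying ∮E·dA = Q_enc/ε₀ with the end caps contributing no flux:
E = |λ_enc|/(2πε₀r) = (1.072×10^-5)/(2π·8.85×10^-12·0.0499) = 3.86e6 N/C.

E ≈ 3.86×10^6 V/m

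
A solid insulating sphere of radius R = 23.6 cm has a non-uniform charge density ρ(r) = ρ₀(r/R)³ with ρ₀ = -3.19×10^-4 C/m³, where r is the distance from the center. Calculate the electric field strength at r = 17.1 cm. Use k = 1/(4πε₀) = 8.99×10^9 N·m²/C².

Take a concentric spherical Gaussian surface of radius r = 17.1 cm (r < R).
Q_enc = ∫₀^r ρ(r')·4πr'² dr' = (4πρ₀/R³) ∫₀^r r'^5 dr' = 4πρ₀ r^6/(6·R³) = -1.271×10^-6 C.
By Gauss's law, ∮E·dA = E·4πr² = Q_enc/ε₀.
E = k|Q_enc|/r² = (8.99×10^9)(1.271e-6)/(0.171)² = 3.91e5 N/C.

E = 3.91e5 V/m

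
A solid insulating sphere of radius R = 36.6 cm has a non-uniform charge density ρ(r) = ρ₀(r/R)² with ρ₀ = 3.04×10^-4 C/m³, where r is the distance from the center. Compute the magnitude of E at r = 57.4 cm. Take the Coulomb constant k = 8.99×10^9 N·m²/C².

Symmetry ⇒ E = E(r) r̂. Gaussian sphere of radius r = 57.4 cm (r > R, all charge enclosed).
Q_enc = 4π ∫₀^R ρ₀(r'/R)^2 r'² dr' = 4πρ₀R³/5 = 3.746e-5 C.
Since E is radial and uniform over the Gaussian sphere, Φ = E·4πr² = Q_enc/ε₀.
E = k|Q_enc|/r² = (8.99×10^9)(3.746×10^-5)/(0.574)² = 1.02×10^6 N/C.

|E| = 1.02×10^6 N/C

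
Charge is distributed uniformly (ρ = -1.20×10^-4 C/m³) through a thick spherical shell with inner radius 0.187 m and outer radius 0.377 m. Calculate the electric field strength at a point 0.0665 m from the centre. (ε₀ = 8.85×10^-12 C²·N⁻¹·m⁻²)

By spherical symmetry E is radial; choose a Gaussian sphere of radius r = 0.0665 m (r < 0.187 m, inside the empty cavity).
No charge is enclosed, so by Gauss's law E·4πr² = 0 ⇒ E = 0.

|E| = 0 V/m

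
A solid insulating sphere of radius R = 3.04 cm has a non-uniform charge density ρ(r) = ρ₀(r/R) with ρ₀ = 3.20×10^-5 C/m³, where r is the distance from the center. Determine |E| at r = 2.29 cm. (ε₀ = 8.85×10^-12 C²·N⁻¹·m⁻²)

|E| = 1.56e4 N/C

Take a concentric spherical Gaussian surface of radius r = 2.29 cm (r < R).
Q_enc = ∫₀^r ρ(r')·4πr'² dr' = (4πρ₀/R) ∫₀^r r'^3 dr' = 4πρ₀ r^4/(4·R) = 9.094e-10 C.
By Gauss's law, ∮E·dA = E·4πr² = Q_enc/ε₀.
E = |Q_enc|/(4πε₀r²) = (9.094e-10)/(4π·8.85×10^-12·(0.0229)²) = 1.56×10^4 N/C.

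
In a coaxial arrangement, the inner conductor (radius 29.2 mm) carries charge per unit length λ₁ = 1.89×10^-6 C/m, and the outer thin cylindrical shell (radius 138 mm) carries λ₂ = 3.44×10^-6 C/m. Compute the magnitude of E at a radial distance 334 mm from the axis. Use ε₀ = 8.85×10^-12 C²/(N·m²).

Choose a coaxial cylinder of radius r = 334 mm (arbitrary length L) as the Gaussian surface (r > 138 mm, enclosing both).
λ_enc = λ₁ + λ₂ = (1.89e-6) + (3.44×10^-6) = 5.33×10^-6 C/m.
By Gauss's law (flux through the curved wall only), E·2πrL = λ_enc L/ε₀.
E = |λ_enc|/(2πε₀r) = (5.33×10^-6)/(2π·8.85×10^-12·0.334) = 2.87×10^5 N/C.

E ≈ 2.87×10^5 N/C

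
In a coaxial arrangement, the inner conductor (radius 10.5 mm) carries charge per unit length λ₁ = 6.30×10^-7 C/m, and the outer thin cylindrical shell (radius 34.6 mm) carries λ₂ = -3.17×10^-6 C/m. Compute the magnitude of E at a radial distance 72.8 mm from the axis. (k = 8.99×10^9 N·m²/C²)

E ≈ 6.27×10^5 N/C

Choose a coaxial cylinder of radius r = 72.8 mm (arbitrary length L) as the Gaussian surface (r > 34.6 mm, enclosing both).
λ_enc = λ₁ + λ₂ = (6.30×10^-7) + (-3.17×10^-6) = -2.54×10^-6 C/m.
By Gauss's law (flux through the curved wall only), E·2πrL = λ_enc L/ε₀.
E = 2k|λ_enc|/r = 2(8.99×10^9)(2.54e-6)/(0.0728) = 6.27×10^5 N/C.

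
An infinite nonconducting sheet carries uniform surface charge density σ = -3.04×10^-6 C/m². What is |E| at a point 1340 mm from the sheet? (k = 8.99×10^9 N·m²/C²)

Choose a cylindrical pillbox piercing the sheet, end faces (area A) parallel to it.
Flux Φ = 2EA and Q_enc = σA, so 2EA = σA/ε₀ ⇒ E = |σ|/(2ε₀), independent of distance.
E = 2πk|σ| = 2π(8.99×10^9)(3.04×10^-6) = 1.72×10^5 N/C.

|E| ≈ 1.72×10^5 V/m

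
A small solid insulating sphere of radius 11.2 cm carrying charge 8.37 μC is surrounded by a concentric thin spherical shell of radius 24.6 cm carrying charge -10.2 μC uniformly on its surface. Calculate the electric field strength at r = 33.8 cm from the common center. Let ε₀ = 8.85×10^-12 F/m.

E = 1.44×10^5 V/m

Take a concentric spherical Gaussian surface of radius r = 33.8 cm (r > 24.6 cm, enclosing both).
Q_enc = (8.37 μC) + (-10.2 μC) = -1.83×10^-6 C.
Since E is radial and uniform over the Gaussian sphere, Φ = E·4πr² = Q_enc/ε₀.
E = |Q_enc|/(4πε₀r²) = (1.83×10^-6)/(4π·8.85×10^-12·(0.338)²) = 1.44×10^5 N/C.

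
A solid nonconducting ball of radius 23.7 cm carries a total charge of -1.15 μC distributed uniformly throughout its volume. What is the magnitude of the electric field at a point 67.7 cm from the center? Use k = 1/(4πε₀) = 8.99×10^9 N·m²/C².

|E| ≈ 2.26e4 N/C

Take a concentric spherical Gaussian surface of radius r = 67.7 cm (r > R, so the entire charge is enclosed).
Q_enc = -1.15 μC = -1.15×10^-6 C.
Since E is radial and uniform over the Gaussian sphere, Φ = E·4πr² = Q_enc/ε₀.
E = k|Q_enc|/r² = (8.99×10^9)(1.15e-6)/(0.677)² = 2.26×10^4 N/C.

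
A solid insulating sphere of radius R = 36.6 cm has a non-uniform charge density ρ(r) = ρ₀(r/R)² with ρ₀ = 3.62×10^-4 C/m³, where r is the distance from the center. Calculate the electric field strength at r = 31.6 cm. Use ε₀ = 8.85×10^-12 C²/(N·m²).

E ≈ 1.93e6 N/C

Use a concentric Gaussian sphere at r = 31.6 cm (r < R).
Integrate the density: Q_enc = 4π ∫₀^r ρ₀(r'/R)^2 r'² dr' = 4πρ₀ r^5/(5·R²) = 2.14e-5 C.
By Gauss's law, ∮E·dA = E·4πr² = Q_enc/ε₀.
E = |Q_enc|/(4πε₀r²) = (2.14×10^-5)/(4π·8.85×10^-12·(0.316)²) = 1.93×10^6 N/C.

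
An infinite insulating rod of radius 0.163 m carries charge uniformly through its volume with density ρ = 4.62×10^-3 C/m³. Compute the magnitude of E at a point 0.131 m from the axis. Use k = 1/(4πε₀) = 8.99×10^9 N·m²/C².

Choose a coaxial cylinder of radius r = 0.131 m (arbitrary length L) as the Gaussian surface (r < R).
Enclosed charge per unit length: λ_enc = ρ·πr² = (4.62×10^-3)π(0.131)² = 2.491e-4 C/m.
Since E is radial and uniform over the curved surface, Φ = E·2πrL = Q_enc/ε₀ = λ_enc L/ε₀.
E = 2k|λ_enc|/r = 2(8.99×10^9)(2.491×10^-4)/(0.131) = 3.42×10^7 N/C.

3.42×10^7 N/C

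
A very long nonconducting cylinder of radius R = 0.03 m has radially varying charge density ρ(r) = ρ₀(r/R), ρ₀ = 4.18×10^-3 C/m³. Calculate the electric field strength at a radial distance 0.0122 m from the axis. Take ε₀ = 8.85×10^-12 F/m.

Take a coaxial cylindrical Gaussian surface of radius r = 0.0122 m and length L (r < R).
Integrating ρ over the cross-section to radius r: λ_enc = (2πρ₀/R) ∫₀^r r'^2 dr' = 2πρ₀ r^3/(3·R) = 5.299×10^-7 C/m.
By Gauss's law (flux through the curved wall only), E·2πrL = λ_enc L/ε₀.
E = |λ_enc|/(2πε₀r) = (5.299×10^-7)/(2π·8.85×10^-12·0.0122) = 7.81×10^5 N/C.

E = 7.81×10^5 N/C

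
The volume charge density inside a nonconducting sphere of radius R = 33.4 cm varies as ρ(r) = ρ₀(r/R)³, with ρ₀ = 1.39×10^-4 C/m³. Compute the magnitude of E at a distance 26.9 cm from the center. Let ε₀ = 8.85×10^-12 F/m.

Symmetry ⇒ E = E(r) r̂. Gaussian sphere of radius r = 26.9 cm (r < R).
Integrate the density: Q_enc = 4π ∫₀^r ρ₀(r'/R)^3 r'² dr' = 4πρ₀ r^6/(6·R³) = 2.96×10^-6 C.
Gauss's law: E·4πr² = Q_enc/ε₀.
E = |Q_enc|/(4πε₀r²) = (2.96e-6)/(4π·8.85×10^-12·(0.269)²) = 3.68×10^5 N/C.

E = 3.68e5 N/C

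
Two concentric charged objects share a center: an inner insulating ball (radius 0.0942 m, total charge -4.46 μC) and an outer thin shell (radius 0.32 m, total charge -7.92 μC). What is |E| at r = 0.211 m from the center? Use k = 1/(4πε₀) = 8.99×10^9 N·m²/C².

|E| ≈ 9.01×10^5 N/C

By spherical symmetry E is radial; choose a Gaussian sphere of radius r = 0.211 m (between the bodies, 0.0942 m < r < 0.32 m).
The shell at 0.32 m lies outside the Gaussian surface, so Q_enc = -4.46 μC = -4.46×10^-6 C.
By Gauss's law, ∮E·dA = E·4πr² = Q_enc/ε₀.
E = k|Q_enc|/r² = (8.99×10^9)(4.46×10^-6)/(0.211)² = 9.01e5 N/C.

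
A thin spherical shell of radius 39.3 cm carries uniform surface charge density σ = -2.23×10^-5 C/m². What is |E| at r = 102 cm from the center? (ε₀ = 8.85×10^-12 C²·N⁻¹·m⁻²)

Take a concentric spherical Gaussian surface of radius r = 102 cm (r > 39.3 cm).
The entire shell is enclosed: Q_enc = σ·4πR² = (-2.23e-5)·4π·(0.393)² = -4.328×10^-5 C.
Since E is radial and uniform over the Gaussian sphere, Φ = E·4πr² = Q_enc/ε₀.
E = |Q_enc|/(4πε₀r²) = (4.328×10^-5)/(4π·8.85×10^-12·(1.02)²) = 3.74×10^5 N/C.

|E| = 3.74×10^5 N/C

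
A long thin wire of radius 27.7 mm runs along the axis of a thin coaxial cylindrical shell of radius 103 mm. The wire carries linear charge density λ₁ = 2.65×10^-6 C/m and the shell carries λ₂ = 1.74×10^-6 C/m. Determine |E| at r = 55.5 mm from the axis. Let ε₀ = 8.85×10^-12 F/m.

Coaxial Gaussian cylinder, radius r = 55.5 mm, length L (between the conductors, 27.7 mm < r < 103 mm).
The shell at 103 mm lies outside the Gaussian surface, so λ_enc = λ₁ = 2.65×10^-6 C/m.
By Gauss's law (flux through the curved wall only), E·2πrL = λ_enc L/ε₀.
E = |λ_enc|/(2πε₀r) = (2.65e-6)/(2π·8.85×10^-12·0.0555) = 8.59×10^5 N/C.

8.59×10^5 N/C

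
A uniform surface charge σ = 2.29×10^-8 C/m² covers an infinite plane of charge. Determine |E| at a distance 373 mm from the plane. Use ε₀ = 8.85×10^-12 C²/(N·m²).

By planar symmetry E is perpendicular to the sheet and uniform; use a Gaussian pillbox with flat faces of area A on each side of the sheet.
Flux Φ = 2EA and Q_enc = σA, so 2EA = σA/ε₀ ⇒ E = |σ|/(2ε₀), independent of distance.
E = |σ|/(2ε₀) = (2.29e-8)/(2·8.85×10^-12) = 1.29e3 N/C.

E ≈ 1.29×10^3 N/C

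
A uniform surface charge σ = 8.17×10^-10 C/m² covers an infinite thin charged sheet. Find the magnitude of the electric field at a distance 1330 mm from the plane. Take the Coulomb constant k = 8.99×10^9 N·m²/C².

E ≈ 46.1 N/C

The symmetry is planar: E is normal to the sheet and the same magnitude on both sides. Take a pillbox straddling the sheet with end-cap area A.
Only the two end caps contribute flux: Φ = 2EA. With Q_enc = σA, Gauss's law gives E = |σ|/(2ε₀).
E = 2πk|σ| = 2π(8.99×10^9)(8.17e-10) = 46.1 N/C.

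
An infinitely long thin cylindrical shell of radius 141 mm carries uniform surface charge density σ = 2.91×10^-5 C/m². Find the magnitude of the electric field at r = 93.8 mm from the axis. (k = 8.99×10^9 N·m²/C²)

|E| = 0 N/C

By cylindrical symmetry E is radial; use a coaxial Gaussian cylinder of radius 93.8 mm and length L (r < 141 mm, inside the shell).
No charge is enclosed, so Gauss's law gives E·2πrL = 0 ⇒ E = 0.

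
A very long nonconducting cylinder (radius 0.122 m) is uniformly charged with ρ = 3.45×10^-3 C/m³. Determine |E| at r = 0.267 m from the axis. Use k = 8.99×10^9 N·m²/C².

|E| ≈ 1.09×10^7 N/C

By cylindrical symmetry E is radial; use a coaxial Gaussian cylinder of radius 0.267 m and length L (r > 0.122 m, full cross-section enclosed).
λ_enc = ρ·πR² = (3.45×10^-3)π(0.122)² = 1.613×10^-4 C/m.
Applying ∮E·dA = Q_enc/ε₀ with the end caps contributing no flux:
E = 2k|λ_enc|/r = 2(8.99×10^9)(1.613×10^-4)/(0.267) = 1.09×10^7 N/C.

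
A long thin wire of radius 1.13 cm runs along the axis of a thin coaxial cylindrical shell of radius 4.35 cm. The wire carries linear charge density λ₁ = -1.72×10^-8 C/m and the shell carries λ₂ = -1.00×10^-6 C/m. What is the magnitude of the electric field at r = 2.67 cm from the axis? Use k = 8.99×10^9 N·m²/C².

Take a coaxial cylindrical Gaussian surface of radius r = 2.67 cm and length L (between the conductors, 1.13 cm < r < 4.35 cm).
Only the inner wire is enclosed; the outer shell contributes nothing inside itself. λ_enc = λ₁ = -1.72e-8 C/m.
Gauss's law: E·2πrL = λ_enc L/ε₀.
E = 2k|λ_enc|/r = 2(8.99×10^9)(1.72e-8)/(0.0267) = 1.16e4 N/C.

|E| = 1.16×10^4 V/m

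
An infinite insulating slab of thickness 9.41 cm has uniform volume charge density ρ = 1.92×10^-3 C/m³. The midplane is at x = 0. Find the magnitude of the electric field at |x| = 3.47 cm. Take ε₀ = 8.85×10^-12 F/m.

By symmetry E is perpendicular to the slab. A Gaussian pillbox from −3.47 cm to +3.47 cm (face area A) lies entirely within the slab.
Q_enc = ρ·(2x)·A and flux = 2EA, so 2EA = 2ρxA/ε₀ ⇒ E = |ρ|x/ε₀.
E = (1.92×10^-3)(0.0347)/(8.85×10^-12) = 7.53e6 N/C.

|E| ≈ 7.53×10^6 N/C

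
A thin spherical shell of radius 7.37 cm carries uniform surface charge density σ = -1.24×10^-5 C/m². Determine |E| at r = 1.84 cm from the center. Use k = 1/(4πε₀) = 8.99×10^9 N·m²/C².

By spherical symmetry E is radial; choose a Gaussian sphere of radius r = 1.84 cm (inside the shell, r < 7.37 cm).
No charge lies within this surface, so Q_enc = 0 and Gauss's law gives E·4πr² = 0 ⇒ E = 0.

|E| = 0 N/C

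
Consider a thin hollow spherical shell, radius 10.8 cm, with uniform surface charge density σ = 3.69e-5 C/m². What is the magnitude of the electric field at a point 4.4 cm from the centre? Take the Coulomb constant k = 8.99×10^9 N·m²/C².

E = 0 (no enclosed charge)

Take a concentric spherical Gaussian surface of radius r = 4.4 cm (inside the shell, r < 10.8 cm).
No charge lies within this surface, so Q_enc = 0 and Gauss's law gives E·4πr² = 0 ⇒ E = 0.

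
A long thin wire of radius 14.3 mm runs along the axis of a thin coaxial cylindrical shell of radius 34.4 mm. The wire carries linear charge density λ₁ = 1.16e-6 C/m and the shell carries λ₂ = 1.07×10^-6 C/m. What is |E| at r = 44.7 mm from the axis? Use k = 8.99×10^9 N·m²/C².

|E| = 8.97e5 N/C

By cylindrical symmetry E is radial; use a coaxial Gaussian cylinder of radius 44.7 mm and length L (r > 34.4 mm, enclosing both).
λ_enc = λ₁ + λ₂ = (1.16×10^-6) + (1.07×10^-6) = 2.23×10^-6 C/m.
Applying ∮E·dA = Q_enc/ε₀ with the end caps contributing no flux:
E = 2k|λ_enc|/r = 2(8.99×10^9)(2.23×10^-6)/(0.0447) = 8.97×10^5 N/C.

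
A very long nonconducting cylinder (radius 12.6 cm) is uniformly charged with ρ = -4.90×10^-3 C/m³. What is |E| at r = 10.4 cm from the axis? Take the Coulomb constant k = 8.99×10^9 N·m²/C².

|E| ≈ 2.88×10^7 N/C

By cylindrical symmetry E is radial; use a coaxial Gaussian cylinder of radius 10.4 cm and length L (r < R).
Charge inside radius r per length L is ρ·πr²·L, so λ_enc = ρπr² = -1.665×10^-4 C/m.
Since E is radial and uniform over the curved surface, Φ = E·2πrL = Q_enc/ε₀ = λ_enc L/ε₀.
E = 2k|λ_enc|/r = 2(8.99×10^9)(1.665×10^-4)/(0.104) = 2.88×10^7 N/C.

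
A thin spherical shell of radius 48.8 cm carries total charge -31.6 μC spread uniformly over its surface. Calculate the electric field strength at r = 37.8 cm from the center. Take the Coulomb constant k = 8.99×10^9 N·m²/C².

E = 0

Use a concentric Gaussian sphere at r = 37.8 cm (inside the shell, r < 48.8 cm).
All the charge is outside the Gaussian surface: Q_enc = 0, hence E = 0 everywhere inside the shell.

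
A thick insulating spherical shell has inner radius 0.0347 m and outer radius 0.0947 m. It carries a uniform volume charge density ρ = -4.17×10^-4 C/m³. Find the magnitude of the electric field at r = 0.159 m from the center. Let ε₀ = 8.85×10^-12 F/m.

Use a concentric Gaussian sphere at r = 0.159 m (r > 0.0947 m, enclosing the whole shell).
Q_enc = ρ·(4π/3)(b³ − a³) = (-4.17×10^-4)·(4π/3)·((0.0947)³ − (0.0347)³) = -1.41×10^-6 C.
By Gauss's law, ∮E·dA = E·4πr² = Q_enc/ε₀.
E = |Q_enc|/(4πε₀r²) = (1.41e-6)/(4π·8.85×10^-12·(0.159)²) = 5.02×10^5 N/C.

|E| ≈ 5.02e5 N/C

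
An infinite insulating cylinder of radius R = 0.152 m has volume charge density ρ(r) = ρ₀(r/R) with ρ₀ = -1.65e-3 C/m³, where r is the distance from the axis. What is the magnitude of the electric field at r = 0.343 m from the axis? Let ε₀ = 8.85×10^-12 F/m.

|E| = 4.19e6 V/m

By cylindrical symmetry E is radial; use a coaxial Gaussian cylinder of radius 0.343 m and length L (r > R, full charge per length enclosed).
λ_enc = 2π ∫₀^R ρ₀(r'/R)^1 r' dr' = 2πρ₀R²/3 = -7.984e-5 C/m.
Since E is radial and uniform over the curved surface, Φ = E·2πrL = Q_enc/ε₀ = λ_enc L/ε₀.
E = |λ_enc|/(2πε₀r) = (7.984×10^-5)/(2π·8.85×10^-12·0.343) = 4.19×10^6 N/C.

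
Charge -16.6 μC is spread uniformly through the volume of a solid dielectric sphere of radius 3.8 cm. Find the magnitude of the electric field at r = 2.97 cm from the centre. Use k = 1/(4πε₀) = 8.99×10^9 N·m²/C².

By spherical symmetry E is radial; choose a Gaussian sphere of radius r = 2.97 cm (r < R).
Only the charge within r is enclosed: Q_enc = Q·(r/R)³ = (-16.6 μC)·(2.97 cm/3.8 cm)³ = -7.925×10^-6 C.
Since E is radial and uniform over the Gaussian sphere, Φ = E·4πr² = Q_enc/ε₀.
E = k|Q_enc|/r² = (8.99×10^9)(7.925e-6)/(0.0297)² = 8.08e7 N/C.

8.08×10^7 V/m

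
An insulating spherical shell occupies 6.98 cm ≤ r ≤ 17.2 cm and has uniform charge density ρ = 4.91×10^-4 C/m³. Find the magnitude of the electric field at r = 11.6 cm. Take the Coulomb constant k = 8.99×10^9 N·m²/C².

1.68e6 N/C

Symmetry ⇒ E = E(r) r̂. Gaussian sphere of radius r = 11.6 cm (within the shell material, 6.98 cm < r < 17.2 cm).
Only the shell between 6.98 cm and r is enclosed: Q_enc = ρ·(4π/3)(r³ − a³) = (4.91×10^-4)·(4π/3)·((0.116)³ − (0.0698)³) = 2.511e-6 C.
By Gauss's law, ∮E·dA = E·4πr² = Q_enc/ε₀.
E = k|Q_enc|/r² = (8.99×10^9)(2.511×10^-6)/(0.116)² = 1.68e6 N/C.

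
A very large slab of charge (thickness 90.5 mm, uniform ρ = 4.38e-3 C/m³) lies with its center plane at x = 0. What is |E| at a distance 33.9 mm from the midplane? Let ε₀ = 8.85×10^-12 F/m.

E ≈ 1.68×10^7 N/C

By symmetry E is perpendicular to the slab. A Gaussian pillbox from −33.9 mm to +33.9 mm (face area A) lies entirely within the slab.
Q_enc = ρ·(2x)·A and flux = 2EA, so 2EA = 2ρxA/ε₀ ⇒ E = |ρ|x/ε₀.
E = (4.38×10^-3)(0.0339)/(8.85×10^-12) = 1.68e7 N/C.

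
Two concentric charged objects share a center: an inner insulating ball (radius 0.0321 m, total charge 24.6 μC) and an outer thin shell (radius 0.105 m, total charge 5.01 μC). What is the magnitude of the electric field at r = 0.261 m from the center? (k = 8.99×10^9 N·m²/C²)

3.91×10^6 N/C

By spherical symmetry E is radial; choose a Gaussian sphere of radius r = 0.261 m (r > 0.105 m, enclosing both).
Q_enc = (24.6 μC) + (5.01 μC) = 2.961e-5 C.
Applying ∮E·dA = Q_enc/ε₀ with Φ = E(4πr²):
E = k|Q_enc|/r² = (8.99×10^9)(2.961e-5)/(0.261)² = 3.91×10^6 N/C.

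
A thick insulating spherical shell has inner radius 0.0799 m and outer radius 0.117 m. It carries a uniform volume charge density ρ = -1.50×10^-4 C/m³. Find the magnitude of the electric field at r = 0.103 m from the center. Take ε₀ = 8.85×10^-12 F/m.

Use a concentric Gaussian sphere at r = 0.103 m (within the shell material, 0.0799 m < r < 0.117 m).
Enclosed charge is the volume from a to r: Q_enc = (4π/3)ρ(r³ − a³) = -3.661e-7 C.
Applying ∮E·dA = Q_enc/ε₀ with Φ = E(4πr²):
E = |Q_enc|/(4πε₀r²) = (3.661×10^-7)/(4π·8.85×10^-12·(0.103)²) = 3.10×10^5 N/C.

3.10×10^5 V/m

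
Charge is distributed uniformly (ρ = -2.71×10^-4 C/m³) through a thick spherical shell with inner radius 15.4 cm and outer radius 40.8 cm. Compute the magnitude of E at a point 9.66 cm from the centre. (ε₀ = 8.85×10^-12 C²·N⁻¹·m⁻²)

|E| = 0 V/m

Symmetry ⇒ E = E(r) r̂. Gaussian sphere of radius r = 9.66 cm (r < 15.4 cm, inside the empty cavity).
Q_enc = 0 (all charge lies at larger r); Gauss's law gives E = 0.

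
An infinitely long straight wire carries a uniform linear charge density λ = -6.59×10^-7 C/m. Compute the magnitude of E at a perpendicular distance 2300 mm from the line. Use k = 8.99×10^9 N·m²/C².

Take a coaxial cylindrical Gaussian surface of radius r = 2300 mm and length L.
Q_enc = λL, so λ_enc = -6.59×10^-7 C/m.
By Gauss's law (flux through the curved wall only), E·2πrL = λ_enc L/ε₀.
E = 2k|λ_enc|/r = 2(8.99×10^9)(6.59×10^-7)/(2.3) = 5.15e3 N/C.

|E| ≈ 5.15×10^3 N/C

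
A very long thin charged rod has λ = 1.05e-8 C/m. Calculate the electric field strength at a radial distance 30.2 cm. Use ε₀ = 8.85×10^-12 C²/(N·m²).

E = 625 N/C

Choose a coaxial cylinder of radius r = 30.2 cm (arbitrary length L) as the Gaussian surface.
Q_enc = λL, so λ_enc = 1.05×10^-8 C/m.
By Gauss's law (flux through the curved wall only), E·2πrL = λ_enc L/ε₀.
E = |λ_enc|/(2πε₀r) = (1.05e-8)/(2π·8.85×10^-12·0.302) = 625 N/C.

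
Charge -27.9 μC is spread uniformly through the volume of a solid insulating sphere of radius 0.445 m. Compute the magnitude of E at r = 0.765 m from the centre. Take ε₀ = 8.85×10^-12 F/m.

Take a concentric spherical Gaussian surface of radius r = 0.765 m (r > R, so the entire charge is enclosed).
Q_enc = -27.9 μC = -2.79×10^-5 C.
By Gauss's law, ∮E·dA = E·4πr² = Q_enc/ε₀.
E = |Q_enc|/(4πε₀r²) = (2.79×10^-5)/(4π·8.85×10^-12·(0.765)²) = 4.29e5 N/C.

E = 4.29×10^5 V/m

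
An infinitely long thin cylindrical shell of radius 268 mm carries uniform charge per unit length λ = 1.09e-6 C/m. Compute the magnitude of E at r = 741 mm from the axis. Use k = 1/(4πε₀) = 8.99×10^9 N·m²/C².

Coaxial Gaussian cylinder, radius r = 741 mm, length L (r > 268 mm).
The full line charge is enclosed: λ_enc = 1.09×10^-6 C/m.
By Gauss's law (flux through the curved wall only), E·2πrL = λ_enc L/ε₀.
E = 2k|λ_enc|/r = 2(8.99×10^9)(1.09×10^-6)/(0.741) = 2.64×10^4 N/C.

|E| ≈ 2.64×10^4 N/C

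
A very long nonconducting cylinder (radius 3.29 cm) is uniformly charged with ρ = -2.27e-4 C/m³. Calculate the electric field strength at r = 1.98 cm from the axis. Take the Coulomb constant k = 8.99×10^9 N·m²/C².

Take a coaxial cylindrical Gaussian surface of radius r = 1.98 cm and length L (r < R).
Charge inside radius r per length L is ρ·πr²·L, so λ_enc = ρπr² = -2.796×10^-7 C/m.
Since E is radial and uniform over the curved surface, Φ = E·2πrL = Q_enc/ε₀ = λ_enc L/ε₀.
E = 2k|λ_enc|/r = 2(8.99×10^9)(2.796×10^-7)/(0.0198) = 2.54×10^5 N/C.

E ≈ 2.54e5 N/C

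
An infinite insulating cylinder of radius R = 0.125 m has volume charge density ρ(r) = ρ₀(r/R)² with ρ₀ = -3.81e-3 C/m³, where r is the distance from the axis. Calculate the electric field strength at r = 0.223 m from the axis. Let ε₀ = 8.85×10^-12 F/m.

|E| = 7.54×10^6 N/C

Take a coaxial cylindrical Gaussian surface of radius r = 0.223 m and length L (r > R, full charge per length enclosed).
λ_enc = 2π ∫₀^R ρ₀(r'/R)^2 r' dr' = 2πρ₀R²/4 = -9.351e-5 C/m.
By Gauss's law (flux through the curved wall only), E·2πrL = λ_enc L/ε₀.
E = |λ_enc|/(2πε₀r) = (9.351e-5)/(2π·8.85×10^-12·0.223) = 7.54e6 N/C.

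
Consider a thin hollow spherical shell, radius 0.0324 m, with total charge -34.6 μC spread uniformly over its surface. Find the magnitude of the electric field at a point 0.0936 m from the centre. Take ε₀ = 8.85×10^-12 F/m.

|E| ≈ 3.55×10^7 N/C

Take a concentric spherical Gaussian surface of radius r = 0.0936 m (r > 0.0324 m).
The entire shell is enclosed: Q_enc = -3.46e-5 C.
Applying ∮E·dA = Q_enc/ε₀ with Φ = E(4πr²):
E = |Q_enc|/(4πε₀r²) = (3.46e-5)/(4π·8.85×10^-12·(0.0936)²) = 3.55×10^7 N/C.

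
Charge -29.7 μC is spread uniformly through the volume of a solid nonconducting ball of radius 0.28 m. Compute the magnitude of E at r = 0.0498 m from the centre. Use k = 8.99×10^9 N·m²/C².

Use a concentric Gaussian sphere at r = 0.0498 m (r < R).
Only the charge within r is enclosed: Q_enc = Q·(r/R)³ = (-29.7 μC)·(0.0498 m/0.28 m)³ = -1.671e-7 C.
Since E is radial and uniform over the Gaussian sphere, Φ = E·4πr² = Q_enc/ε₀.
E = k|Q_enc|/r² = (8.99×10^9)(1.671×10^-7)/(0.0498)² = 6.06e5 N/C.

|E| ≈ 6.06×10^5 V/m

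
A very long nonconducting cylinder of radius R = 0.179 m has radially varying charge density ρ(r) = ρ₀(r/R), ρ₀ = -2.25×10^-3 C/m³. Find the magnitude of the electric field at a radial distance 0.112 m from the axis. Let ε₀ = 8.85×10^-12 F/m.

5.94×10^6 N/C

By cylindrical symmetry E is radial; use a coaxial Gaussian cylinder of radius 0.112 m and length L (r < R).
Integrating ρ over the cross-section to radius r: λ_enc = (2πρ₀/R) ∫₀^r r'^2 dr' = 2πρ₀ r^3/(3·R) = -3.699×10^-5 C/m.
Applying ∮E·dA = Q_enc/ε₀ with the end caps contributing no flux:
E = |λ_enc|/(2πε₀r) = (3.699×10^-5)/(2π·8.85×10^-12·0.112) = 5.94×10^6 N/C.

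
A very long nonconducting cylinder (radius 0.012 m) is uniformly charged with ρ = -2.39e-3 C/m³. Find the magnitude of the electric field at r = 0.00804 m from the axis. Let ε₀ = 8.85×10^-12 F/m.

E ≈ 1.09×10^6 N/C

Take a coaxial cylindrical Gaussian surface of radius r = 0.00804 m and length L (r < R).
Charge inside radius r per length L is ρ·πr²·L, so λ_enc = ρπr² = -4.854×10^-7 C/m.
Applying ∮E·dA = Q_enc/ε₀ with the end caps contributing no flux:
E = |λ_enc|/(2πε₀r) = (4.854×10^-7)/(2π·8.85×10^-12·0.00804) = 1.09×10^6 N/C.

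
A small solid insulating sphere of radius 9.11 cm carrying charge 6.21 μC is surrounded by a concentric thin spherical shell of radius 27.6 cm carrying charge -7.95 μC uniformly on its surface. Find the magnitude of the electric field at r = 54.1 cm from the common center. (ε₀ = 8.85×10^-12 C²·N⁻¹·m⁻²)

5.35e4 V/m

Take a concentric spherical Gaussian surface of radius r = 54.1 cm (r > 27.6 cm, enclosing both).
Q_enc = (6.21 μC) + (-7.95 μC) = -1.74×10^-6 C.
Applying ∮E·dA = Q_enc/ε₀ with Φ = E(4πr²):
E = |Q_enc|/(4πε₀r²) = (1.74×10^-6)/(4π·8.85×10^-12·(0.541)²) = 5.35×10^4 N/C.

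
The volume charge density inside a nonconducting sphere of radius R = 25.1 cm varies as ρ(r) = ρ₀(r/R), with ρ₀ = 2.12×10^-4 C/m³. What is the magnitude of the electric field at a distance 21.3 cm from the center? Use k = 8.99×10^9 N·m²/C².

By spherical symmetry E is radial; choose a Gaussian sphere of radius r = 21.3 cm (r < R).
Integrate the density: Q_enc = 4π ∫₀^r ρ₀(r'/R)^1 r'² dr' = 4πρ₀ r^4/(4·R) = 5.462×10^-6 C.
By Gauss's law, ∮E·dA = E·4πr² = Q_enc/ε₀.
E = k|Q_enc|/r² = (8.99×10^9)(5.462×10^-6)/(0.213)² = 1.08e6 N/C.

E = 1.08×10^6 N/C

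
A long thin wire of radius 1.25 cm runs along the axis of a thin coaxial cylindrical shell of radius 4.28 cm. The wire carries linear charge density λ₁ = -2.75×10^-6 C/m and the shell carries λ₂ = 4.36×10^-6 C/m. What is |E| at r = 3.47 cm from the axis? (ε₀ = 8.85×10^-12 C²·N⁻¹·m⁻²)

E ≈ 1.43×10^6 V/m

By cylindrical symmetry E is radial; use a coaxial Gaussian cylinder of radius 3.47 cm and length L (between the conductors, 1.25 cm < r < 4.28 cm).
The shell at 4.28 cm lies outside the Gaussian surface, so λ_enc = λ₁ = -2.75e-6 C/m.
Applying ∮E·dA = Q_enc/ε₀ with the end caps contributing no flux:
E = |λ_enc|/(2πε₀r) = (2.75×10^-6)/(2π·8.85×10^-12·0.0347) = 1.43×10^6 N/C.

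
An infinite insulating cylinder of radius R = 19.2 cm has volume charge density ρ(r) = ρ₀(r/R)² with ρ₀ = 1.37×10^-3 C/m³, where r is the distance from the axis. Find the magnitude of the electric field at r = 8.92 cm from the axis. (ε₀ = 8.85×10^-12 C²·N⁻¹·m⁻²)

Coaxial Gaussian cylinder, radius r = 8.92 cm, length L (r < R).
Integrating ρ over the cross-section to radius r: λ_enc = (2πρ₀/R²) ∫₀^r r'^3 dr' = 2πρ₀ r^4/(4·R²) = 3.696×10^-6 C/m.
Since E is radial and uniform over the curved surface, Φ = E·2πrL = Q_enc/ε₀ = λ_enc L/ε₀.
E = |λ_enc|/(2πε₀r) = (3.696e-6)/(2π·8.85×10^-12·0.0892) = 7.45×10^5 N/C.

E ≈ 7.45e5 V/m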